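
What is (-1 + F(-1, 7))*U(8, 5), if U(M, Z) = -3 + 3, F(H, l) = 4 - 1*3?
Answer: 0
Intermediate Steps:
F(H, l) = 1 (F(H, l) = 4 - 3 = 1)
U(M, Z) = 0
(-1 + F(-1, 7))*U(8, 5) = (-1 + 1)*0 = 0*0 = 0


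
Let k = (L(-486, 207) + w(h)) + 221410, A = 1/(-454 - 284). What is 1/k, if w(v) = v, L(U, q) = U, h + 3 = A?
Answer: 738/163039697 ≈ 4.5265e-6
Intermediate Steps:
A = -1/738 (A = 1/(-738) = -1/738 ≈ -0.0013550)
h = -2215/738 (h = -3 - 1/738 = -2215/738 ≈ -3.0014)
k = 163039697/738 (k = (-486 - 2215/738) + 221410 = -360883/738 + 221410 = 163039697/738 ≈ 2.2092e+5)
1/k = 1/(163039697/738) = 738/163039697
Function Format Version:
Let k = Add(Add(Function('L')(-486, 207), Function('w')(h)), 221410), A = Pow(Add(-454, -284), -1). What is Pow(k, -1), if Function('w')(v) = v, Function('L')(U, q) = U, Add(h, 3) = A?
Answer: Rational(738, 163039697) ≈ 4.5265e-6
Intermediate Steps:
A = Rational(-1, 738) (A = Pow(-738, -1) = Rational(-1, 738) ≈ -0.0013550)
h = Rational(-2215, 738) (h = Add(-3, Rational(-1, 738)) = Rational(-2215, 738) ≈ -3.0014)
k = Rational(163039697, 738) (k = Add(Add(-486, Rational(-2215, 738)), 221410) = Add(Rational(-360883, 738), 221410) = Rational(163039697, 738) ≈ 2.2092e+5)
Pow(k, -1) = Pow(Rational(163039697, 738), -1) = Rational(738, 163039697)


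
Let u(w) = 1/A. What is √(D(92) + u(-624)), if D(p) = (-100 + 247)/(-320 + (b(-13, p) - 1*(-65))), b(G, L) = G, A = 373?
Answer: I*√1363583933/49982 ≈ 0.7388*I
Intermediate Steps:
D(p) = -147/268 (D(p) = (-100 + 247)/(-320 + (-13 - 1*(-65))) = 147/(-320 + (-13 + 65)) = 147/(-320 + 52) = 147/(-268) = 147*(-1/268) = -147/268)
u(w) = 1/373
√(D(92) + u(-624)) = √(-147/268 + 1/373) = √(-54563/99964) = I*√1363583933/49982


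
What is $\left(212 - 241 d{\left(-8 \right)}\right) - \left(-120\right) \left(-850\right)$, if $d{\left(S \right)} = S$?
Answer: $-99860$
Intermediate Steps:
$\left(212 - 241 d{\left(-8 \right)}\right) - \left(-120\right) \left(-850\right) = \left(212 - -1928\right) - \left(-120\right) \left(-850\right) = \left(212 + 1928\right) - 102000 = 2140 - 102000 = -99860$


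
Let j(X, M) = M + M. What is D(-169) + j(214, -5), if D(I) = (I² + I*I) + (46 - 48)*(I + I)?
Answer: 57788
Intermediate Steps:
j(X, M) = 2*M
D(I) = -4*I + 2*I² (D(I) = (I² + I²) - 4*I = 2*I² - 4*I = -4*I + 2*I²)
D(-169) + j(214, -5) = 2*(-169)*(-2 - 169) + 2*(-5) = 2*(-169)*(-171) - 10 = 57798 - 10 = 57788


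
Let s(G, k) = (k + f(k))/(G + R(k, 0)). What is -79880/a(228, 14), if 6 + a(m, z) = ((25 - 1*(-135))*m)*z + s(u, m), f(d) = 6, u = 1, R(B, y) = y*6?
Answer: -19970/127737 ≈ -0.15634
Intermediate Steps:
R(B, y) = 6*y
s(G, k) = (6 + k)/G (s(G, k) = (k + 6)/(G + 6*0) = (6 + k)/(G + 0) = (6 + k)/G)
a(m, z) = m + 160*m*z (a(m, z) = -6 + (((25 - 1*(-135))*m)*z + (6 + m)/1) = -6 + (((25 + 135)*m)*z + 1*(6 + m)) = -6 + ((160*m)*z + (6 + m)) = -6 + (160*m*z + (6 + m)) = -6 + (6 + m + 160*m*z) = m + 160*m*z)
-79880/a(228, 14) = -79880*1/(228*(1 + 160*14)) = -79880*1/(228*(1 + 2240)) = -79880/(228*2241) = -79880/510948 = -79880*1/510948 = -19970/127737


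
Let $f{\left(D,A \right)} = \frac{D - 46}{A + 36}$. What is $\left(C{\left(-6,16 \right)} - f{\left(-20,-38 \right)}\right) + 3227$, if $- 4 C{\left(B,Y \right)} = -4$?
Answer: $3195$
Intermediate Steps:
$C{\left(B,Y \right)} = 1$ ($C{\left(B,Y \right)} = \left(- \frac{1}{4}\right) \left(-4\right) = 1$)
$f{\left(D,A \right)} = \frac{-46 + D}{36 + A}$
$\left(C{\left(-6,16 \right)} - f{\left(-20,-38 \right)}\right) + 3227 = \left(1 - \frac{-46 - 20}{36 - 38}\right) + 3227 = \left(1 - \frac{1}{-2} \left(-66\right)\right) + 3227 = \left(1 - \left(- \frac{1}{2}\right) \left(-66\right)\right) + 3227 = \left(1 - 33\right) + 3227 = -32 + 3227 = 3195$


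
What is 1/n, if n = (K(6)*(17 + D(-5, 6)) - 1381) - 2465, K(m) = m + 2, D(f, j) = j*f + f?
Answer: -1/3990 ≈ -0.00025063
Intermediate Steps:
D(f, j) = f + f*j (D(f, j) = f*j + f = f + f*j)
K(m) = 2 + m
n = -3990 (n = ((2 + 6)*(17 - 5*(1 + 6)) - 1381) - 2465 = (8*(17 - 5*7) - 1381) - 2465 = (8*(17 - 35) - 1381) - 2465 = (8*(-18) - 1381) - 2465 = (-144 - 1381) - 2465 = -1525 - 2465 = -3990)
1/n = 1/(-3990) = -1/3990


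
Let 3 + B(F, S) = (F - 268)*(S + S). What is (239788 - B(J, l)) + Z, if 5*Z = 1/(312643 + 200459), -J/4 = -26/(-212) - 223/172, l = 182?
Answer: 1962383056009109/5846797290 ≈ 3.3563e+5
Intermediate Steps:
J = 10701/2279 (J = -4*(-26/(-212) - 223/172) = -4*(-26*(-1/212) - 223*1/172) = -4*(13/106 - 223/172) = -4*(-10701/9116) = 10701/2279 ≈ 4.6955)
B(F, S) = -3 + 2*S*(-268 + F) (B(F, S) = -3 + (F - 268)*(S + S) = -3 + (-268 + F)*(2*S) = -3 + 2*S*(-268 + F))
Z = 1/2565510 (Z = 1/(5*(312643 + 200459)) = (1/5)/513102 = (1/5)*(1/513102) = 1/2565510 ≈ 3.8979e-7)
(239788 - B(J, l)) + Z = (239788 - (-3 - 536*182 + 2*(10701/2279)*182)) + 1/2565510 = (239788 - (-3 - 97552 + 3895164/2279)) + 1/2565510 = (239788 - 1*(-218432681/2279)) + 1/2565510 = (239788 + 218432681/2279) + 1/2565510 = 764909533/2279 + 1/2565510 = 1962383056009109/5846797290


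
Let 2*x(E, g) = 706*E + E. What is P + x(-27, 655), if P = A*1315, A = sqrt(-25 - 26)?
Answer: -19089/2 + 1315*I*sqrt(51) ≈ -9544.5 + 9391.0*I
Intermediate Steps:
x(E, g) = 707*E/2 (x(E, g) = (706*E + E)/2 = (707*E)/2 = 707*E/2)
A = I*sqrt(51) (A = sqrt(-51) = I*sqrt(51) ≈ 7.1414*I)
P = 1315*I*sqrt(51) (P = (I*sqrt(51))*1315 = 1315*I*sqrt(51) ≈ 9391.0*I)
P + x(-27, 655) = 1315*I*sqrt(51) + (707/2)*(-27) = 1315*I*sqrt(51) - 19089/2 = -19089/2 + 1315*I*sqrt(51)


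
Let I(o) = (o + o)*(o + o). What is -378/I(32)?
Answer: -189/2048 ≈ -0.092285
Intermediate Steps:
I(o) = 4*o² (I(o) = (2*o)*(2*o) = 4*o²)
-378/I(32) = -378/(4*32²) = -378/(4*1024) = -378/4096 = -378*1/4096 = -189/2048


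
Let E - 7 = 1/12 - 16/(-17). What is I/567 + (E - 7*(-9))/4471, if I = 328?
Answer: 102459605/172383876 ≈ 0.59437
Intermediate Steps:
E = 1637/204 (E = 7 + (1/12 - 16/(-17)) = 7 + (1*(1/12) - 16*(-1/17)) = 7 + (1/12 + 16/17) = 7 + 209/204 = 1637/204 ≈ 8.0245)
I/567 + (E - 7*(-9))/4471 = 328/567 + (1637/204 - 7*(-9))/4471 = 328*(1/567) + (1637/204 + 63)*(1/4471) = 328/567 + (14489/204)*(1/4471) = 328/567 + 14489/912084 = 102459605/172383876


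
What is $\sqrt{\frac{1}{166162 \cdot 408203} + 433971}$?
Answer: $\frac{\sqrt{1996533101624595883814838002}}{67827826886} \approx 658.76$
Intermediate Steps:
$\sqrt{\frac{1}{166162 \cdot 408203} + 433971} = \sqrt{\frac{1}{166162} \cdot \frac{1}{408203} + 433971} = \sqrt{\frac{1}{67827826886} + 433971} = \sqrt{\frac{29435309861544307}{67827826886}} = \frac{\sqrt{1996533101624595883814838002}}{67827826886}$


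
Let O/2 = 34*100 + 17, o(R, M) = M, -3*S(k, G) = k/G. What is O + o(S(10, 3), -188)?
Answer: 6646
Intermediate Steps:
S(k, G) = -k/(3*G)
O = 6834 (O = 2*(34*100 + 17) = 2*(3400 + 17) = 2*3417 = 6834)
O + o(S(10, 3), -188) = 6834 - 188 = 6646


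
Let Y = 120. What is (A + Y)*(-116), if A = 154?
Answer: -31784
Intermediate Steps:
(A + Y)*(-116) = (154 + 120)*(-116) = 274*(-116) = -31784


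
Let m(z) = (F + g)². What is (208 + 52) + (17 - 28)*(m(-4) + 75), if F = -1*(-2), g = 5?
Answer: -1104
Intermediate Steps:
F = 2
m(z) = 49 (m(z) = (2 + 5)² = 7² = 49)
(208 + 52) + (17 - 28)*(m(-4) + 75) = (208 + 52) + (17 - 28)*(49 + 75) = 260 - 11*124 = 260 - 1364 = -1104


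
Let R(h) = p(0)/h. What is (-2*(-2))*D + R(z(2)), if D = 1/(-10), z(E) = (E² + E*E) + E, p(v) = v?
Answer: -⅖ ≈ -0.40000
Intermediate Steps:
z(E) = E + 2*E² (z(E) = (E² + E²) + E = 2*E² + E = E + 2*E²)
D = -⅒ ≈ -0.10000
R(h) = 0 (R(h) = 0/h = 0)
(-2*(-2))*D + R(z(2)) = -2*(-2)*(-⅒) + 0 = 4*(-⅒) + 0 = -⅖ + 0 = -⅖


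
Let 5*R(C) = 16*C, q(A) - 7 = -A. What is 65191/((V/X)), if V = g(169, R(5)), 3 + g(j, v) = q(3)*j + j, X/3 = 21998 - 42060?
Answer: -1961792763/421 ≈ -4.6598e+6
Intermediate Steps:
q(A) = 7 - A
X = -60186 (X = 3*(21998 - 42060) = 3*(-20062) = -60186)
R(C) = 16*C/5 (R(C) = (16*C)/5 = 16*C/5)
g(j, v) = -3 + 5*j (g(j, v) = -3 + ((7 - 1*3)*j + j) = -3 + ((7 - 3)*j + j) = -3 + (4*j + j) = -3 + 5*j)
V = 842 (V = -3 + 5*169 = -3 + 845 = 842)
65191/((V/X)) = 65191/((842/(-60186))) = 65191/((842*(-1/60186))) = 65191/(-421/30093) = 65191*(-30093/421) = -1961792763/421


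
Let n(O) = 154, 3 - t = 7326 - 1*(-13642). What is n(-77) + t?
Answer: -20811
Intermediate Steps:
t = -20965 (t = 3 - (7326 - 1*(-13642)) = 3 - (7326 + 13642) = 3 - 1*20968 = 3 - 20968 = -20965)
n(-77) + t = 154 - 20965 = -20811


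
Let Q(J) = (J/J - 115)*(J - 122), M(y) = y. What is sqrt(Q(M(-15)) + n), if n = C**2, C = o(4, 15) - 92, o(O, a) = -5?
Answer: sqrt(25027) ≈ 158.20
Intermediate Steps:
Q(J) = 13908 - 114*J (Q(J) = (1 - 115)*(-122 + J) = -114*(-122 + J) = 13908 - 114*J)
C = -97 (C = -5 - 92 = -97)
n = 9409 (n = (-97)**2 = 9409)
sqrt(Q(M(-15)) + n) = sqrt((13908 - 114*(-15)) + 9409) = sqrt((13908 + 1710) + 9409) = sqrt(15618 + 9409) = sqrt(25027)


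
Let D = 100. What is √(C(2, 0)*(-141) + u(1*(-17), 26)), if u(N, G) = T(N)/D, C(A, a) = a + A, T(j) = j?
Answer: I*√28217/10 ≈ 16.798*I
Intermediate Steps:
C(A, a) = A + a
u(N, G) = N/100
√(C(2, 0)*(-141) + u(1*(-17), 26)) = √((2 + 0)*(-141) + (1*(-17))/100) = √(2*(-141) + (1/100)*(-17)) = √(-282 - 17/100) = √(-28217/100) = I*√28217/10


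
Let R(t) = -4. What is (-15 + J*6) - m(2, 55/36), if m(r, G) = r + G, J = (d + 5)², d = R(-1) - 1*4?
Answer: 1277/36 ≈ 35.472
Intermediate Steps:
d = -8 (d = -4 - 1*4 = -4 - 4 = -8)
J = 9 (J = (-8 + 5)² = (-3)² = 9)
m(r, G) = G + r
(-15 + J*6) - m(2, 55/36) = (-15 + 9*6) - (55/36 + 2) = (-15 + 54) - (55*(1/36) + 2) = 39 - (55/36 + 2) = 39 - 1*127/36 = 39 - 127/36 = 1277/36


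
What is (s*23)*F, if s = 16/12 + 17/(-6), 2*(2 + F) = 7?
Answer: -207/4 ≈ -51.750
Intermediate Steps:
F = 3/2 (F = -2 + (½)*7 = -2 + 7/2 = 3/2 ≈ 1.5000)
s = -3/2 (s = 16*(1/12) + 17*(-⅙) = 4/3 - 17/6 = -3/2 ≈ -1.5000)
(s*23)*F = -3/2*23*(3/2) = -69/2*3/2 = -207/4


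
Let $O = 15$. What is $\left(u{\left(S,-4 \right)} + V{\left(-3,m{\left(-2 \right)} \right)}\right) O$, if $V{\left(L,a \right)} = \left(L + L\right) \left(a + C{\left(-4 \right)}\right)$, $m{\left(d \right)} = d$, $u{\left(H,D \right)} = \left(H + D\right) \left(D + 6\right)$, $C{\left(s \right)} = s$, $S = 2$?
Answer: $480$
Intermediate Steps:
$u{\left(H,D \right)} = \left(6 + D\right) \left(D + H\right)$ ($u{\left(H,D \right)} = \left(D + H\right) \left(6 + D\right) = \left(6 + D\right) \left(D + H\right)$)
$V{\left(L,a \right)} = 2 L \left(-4 + a\right)$ ($V{\left(L,a \right)} = \left(L + L\right) \left(a - 4\right) = 2 L \left(-4 + a\right)$)
$\left(u{\left(S,-4 \right)} + V{\left(-3,m{\left(-2 \right)} \right)}\right) O = \left(\left(\left(-4\right)^{2} + 6 \left(-4\right) + 6 \cdot 2 - 8\right) + 2 \left(-3\right) \left(-4 - 2\right)\right) 15 = \left(\left(16 - 24 + 12 - 8\right) + 2 \left(-3\right) \left(-6\right)\right) 15 = \left(-4 + 36\right) 15 = 32 \cdot 15 = 480$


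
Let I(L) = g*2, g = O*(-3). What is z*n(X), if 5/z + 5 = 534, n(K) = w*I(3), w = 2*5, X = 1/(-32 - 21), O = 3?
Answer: -900/529 ≈ -1.7013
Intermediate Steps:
g = -9 (g = 3*(-3) = -9)
X = -1/53 (X = 1/(-53) = -1/53 ≈ -0.018868)
I(L) = -18 (I(L) = -9*2 = -18)
w = 10
n(K) = -180 (n(K) = 10*(-18) = -180)
z = 5/529 (z = 5/(-5 + 534) = 5/529 ≈ 0.0094518)
z*n(X) = (5/529)*(-180) = -900/529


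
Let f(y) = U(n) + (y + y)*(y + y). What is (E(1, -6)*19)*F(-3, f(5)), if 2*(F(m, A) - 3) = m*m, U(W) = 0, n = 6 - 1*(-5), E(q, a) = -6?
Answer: -855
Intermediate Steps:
n = 11 (n = 6 + 5 = 11)
f(y) = 4*y² (f(y) = 0 + (y + y)*(y + y) = 0 + (2*y)*(2*y) = 0 + 4*y² = 4*y²)
F(m, A) = 3 + m²/2 (F(m, A) = 3 + (m*m)/2 = 3 + m²/2)
(E(1, -6)*19)*F(-3, f(5)) = (-6*19)*(3 + (½)*(-3)²) = -114*(3 + (½)*9) = -114*(3 + 9/2) = -114*15/2 = -855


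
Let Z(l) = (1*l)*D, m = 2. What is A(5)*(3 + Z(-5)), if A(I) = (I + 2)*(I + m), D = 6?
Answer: -1323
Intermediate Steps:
A(I) = (2 + I)**2 (A(I) = (I + 2)*(I + 2) = (2 + I)*(2 + I) = (2 + I)**2)
Z(l) = 6*l (Z(l) = (1*l)*6 = l*6 = 6*l)
A(5)*(3 + Z(-5)) = (4 + 5**2 + 4*5)*(3 + 6*(-5)) = (4 + 25 + 20)*(3 - 30) = 49*(-27) = -1323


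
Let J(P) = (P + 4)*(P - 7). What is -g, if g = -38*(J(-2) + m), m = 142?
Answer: 4712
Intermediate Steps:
J(P) = (-7 + P)*(4 + P) (J(P) = (4 + P)*(-7 + P) = (-7 + P)*(4 + P))
g = -4712 (g = -38*((-28 + (-2)² - 3*(-2)) + 142) = -38*((-28 + 4 + 6) + 142) = -38*(-18 + 142) = -38*124 = -4712)
-g = -1*(-4712) = 4712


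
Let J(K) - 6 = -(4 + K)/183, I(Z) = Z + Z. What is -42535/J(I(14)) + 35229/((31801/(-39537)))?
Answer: -1732312968123/33899866 ≈ -51101.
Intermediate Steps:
I(Z) = 2*Z
J(K) = 1094/183 - K/183 (J(K) = 6 - (4 + K)/183 = 6 + (-4 - K)*(1/183) = 6 + (-4/183 - K/183) = 1094/183 - K/183)
-42535/J(I(14)) + 35229/((31801/(-39537))) = -42535/(1094/183 - 2*14/183) + 35229/((31801/(-39537))) = -42535/(1094/183 - 1/183*28) + 35229/((31801*(-1/39537))) = -42535/(1094/183 - 28/183) + 35229/(-31801/39537) = -42535/1066/183 + 35229*(-39537/31801) = -42535*183/1066 - 1392848973/31801 = -7783905/1066 - 1392848973/31801 = -1732312968123/33899866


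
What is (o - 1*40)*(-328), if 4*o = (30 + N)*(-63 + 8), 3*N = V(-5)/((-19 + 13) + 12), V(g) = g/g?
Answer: 1338035/9 ≈ 1.4867e+5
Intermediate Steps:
V(g) = 1
N = 1/18 (N = (1/((-19 + 13) + 12))/3 = (1/(-6 + 12))/3 = (1/6)/3 = (1*(⅙))/3 = (⅓)*(⅙) = 1/18 ≈ 0.055556)
o = -29755/72 (o = ((30 + 1/18)*(-63 + 8))/4 = ((541/18)*(-55))/4 = (¼)*(-29755/18) = -29755/72 ≈ -413.26)
(o - 1*40)*(-328) = (-29755/72 - 1*40)*(-328) = (-29755/72 - 40)*(-328) = -32635/72*(-328) = 1338035/9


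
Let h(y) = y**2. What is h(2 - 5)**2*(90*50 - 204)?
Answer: 347976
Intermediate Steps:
h(2 - 5)**2*(90*50 - 204) = ((2 - 5)**2)**2*(90*50 - 204) = ((-3)**2)**2*(4500 - 204) = 9**2*4296 = 81*4296 = 347976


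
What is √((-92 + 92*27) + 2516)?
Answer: 2*√1227 ≈ 70.057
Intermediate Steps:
√((-92 + 92*27) + 2516) = √((-92 + 2484) + 2516) = √(2392 + 2516) = √4908 = 2*√1227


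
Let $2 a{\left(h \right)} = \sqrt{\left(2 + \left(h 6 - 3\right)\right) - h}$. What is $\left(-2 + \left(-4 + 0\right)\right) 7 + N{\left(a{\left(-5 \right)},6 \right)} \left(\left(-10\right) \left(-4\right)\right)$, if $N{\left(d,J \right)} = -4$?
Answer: $-202$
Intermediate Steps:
$a{\left(h \right)} = \frac{\sqrt{-1 + 5 h}}{2}$ ($a{\left(h \right)} = \frac{\sqrt{\left(2 + \left(h 6 - 3\right)\right) - h}}{2} = \frac{\sqrt{\left(2 + \left(6 h - 3\right)\right) - h}}{2} = \frac{\sqrt{\left(2 + \left(-3 + 6 h\right)\right) - h}}{2} = \frac{\sqrt{\left(-1 + 6 h\right) - h}}{2} = \frac{\sqrt{-1 + 5 h}}{2}$)
$\left(-2 + \left(-4 + 0\right)\right) 7 + N{\left(a{\left(-5 \right)},6 \right)} \left(\left(-10\right) \left(-4\right)\right) = \left(-2 + \left(-4 + 0\right)\right) 7 - 4 \left(\left(-10\right) \left(-4\right)\right) = \left(-2 - 4\right) 7 - 160 = \left(-6\right) 7 - 160 = -42 - 160 = -202$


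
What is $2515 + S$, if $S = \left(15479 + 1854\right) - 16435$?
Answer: $3413$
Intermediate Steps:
$S = 898$ ($S = 17333 - 16435 = 898$)
$2515 + S = 2515 + 898 = 3413$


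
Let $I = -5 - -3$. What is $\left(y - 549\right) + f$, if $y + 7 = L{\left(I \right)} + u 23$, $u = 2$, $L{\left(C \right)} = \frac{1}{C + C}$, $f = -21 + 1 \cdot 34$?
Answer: $- \frac{1989}{4} \approx -497.25$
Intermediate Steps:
$I = -2$ ($I = -5 + 3 = -2$)
$f = 13$ ($f = -21 + 34 = 13$)
$L{\left(C \right)} = \frac{1}{2 C}$
$y = \frac{155}{4}$ ($y = -7 + \left(\frac{1}{2 \left(-2\right)} + 2 \cdot 23\right) = -7 + \left(\frac{1}{2} \left(- \frac{1}{2}\right) + 46\right) = -7 + \left(- \frac{1}{4} + 46\right) = -7 + \frac{183}{4} = \frac{155}{4} \approx 38.75$)
$\left(y - 549\right) + f = \left(\frac{155}{4} - 549\right) + 13 = - \frac{2041}{4} + 13 = - \frac{1989}{4}$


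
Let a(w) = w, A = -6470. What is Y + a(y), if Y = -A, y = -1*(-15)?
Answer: 6485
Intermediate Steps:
y = 15
Y = 6470 (Y = -1*(-6470) = 6470)
Y + a(y) = 6470 + 15 = 6485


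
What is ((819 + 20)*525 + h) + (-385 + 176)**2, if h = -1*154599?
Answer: 329557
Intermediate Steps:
h = -154599
((819 + 20)*525 + h) + (-385 + 176)**2 = ((819 + 20)*525 - 154599) + (-385 + 176)**2 = (839*525 - 154599) + (-209)**2 = (440475 - 154599) + 43681 = 285876 + 43681 = 329557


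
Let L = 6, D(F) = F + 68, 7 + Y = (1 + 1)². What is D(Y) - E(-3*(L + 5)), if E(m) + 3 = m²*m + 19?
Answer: 35986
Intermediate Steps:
Y = -3 (Y = -7 + (1 + 1)² = -7 + 2² = -7 + 4 = -3)
D(F) = 68 + F
E(m) = 16 + m³ (E(m) = -3 + (m²*m + 19) = -3 + (m³ + 19) = -3 + (19 + m³) = 16 + m³)
D(Y) - E(-3*(L + 5)) = (68 - 3) - (16 + (-3*(6 + 5))³) = 65 - (16 + (-3*11)³) = 65 - (16 + (-33)³) = 65 - (16 - 35937) = 65 - 1*(-35921) = 65 + 35921 = 35986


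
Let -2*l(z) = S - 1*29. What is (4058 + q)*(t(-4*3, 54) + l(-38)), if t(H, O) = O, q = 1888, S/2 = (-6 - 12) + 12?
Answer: 442977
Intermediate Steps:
S = -12 (S = 2*((-6 - 12) + 12) = 2*(-18 + 12) = 2*(-6) = -12)
l(z) = 41/2 (l(z) = -(-12 - 1*29)/2 = -(-12 - 29)/2 = -1/2*(-41) = 41/2)
(4058 + q)*(t(-4*3, 54) + l(-38)) = (4058 + 1888)*(54 + 41/2) = 5946*(149/2) = 442977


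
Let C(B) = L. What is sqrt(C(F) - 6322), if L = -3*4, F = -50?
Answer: I*sqrt(6334) ≈ 79.586*I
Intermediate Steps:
L = -12
C(B) = -12
sqrt(C(F) - 6322) = sqrt(-12 - 6322) = sqrt(-6334) = I*sqrt(6334)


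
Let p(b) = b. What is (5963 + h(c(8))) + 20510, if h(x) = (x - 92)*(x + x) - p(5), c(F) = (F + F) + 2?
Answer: 23804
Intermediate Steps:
c(F) = 2 + 2*F (c(F) = 2*F + 2 = 2 + 2*F)
h(x) = -5 + 2*x*(-92 + x) (h(x) = (x - 92)*(x + x) - 1*5 = (-92 + x)*(2*x) - 5 = 2*x*(-92 + x) - 5 = -5 + 2*x*(-92 + x))
(5963 + h(c(8))) + 20510 = (5963 + (-5 - 184*(2 + 2*8) + 2*(2 + 2*8)**2)) + 20510 = (5963 + (-5 - 184*(2 + 16) + 2*(2 + 16)**2)) + 20510 = (5963 + (-5 - 184*18 + 2*18**2)) + 20510 = (5963 + (-5 - 3312 + 2*324)) + 20510 = (5963 + (-5 - 3312 + 648)) + 20510 = (5963 - 2669) + 20510 = 3294 + 20510 = 23804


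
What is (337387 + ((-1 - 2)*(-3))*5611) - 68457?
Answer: 319429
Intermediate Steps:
(337387 + ((-1 - 2)*(-3))*5611) - 68457 = (337387 - 3*(-3)*5611) - 68457 = (337387 + 9*5611) - 68457 = (337387 + 50499) - 68457 = 387886 - 68457 = 319429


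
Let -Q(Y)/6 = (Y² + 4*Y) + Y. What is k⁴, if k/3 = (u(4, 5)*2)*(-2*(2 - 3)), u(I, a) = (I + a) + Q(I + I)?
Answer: 2966370867360000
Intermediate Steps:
Q(Y) = -30*Y - 6*Y² (Q(Y) = -6*((Y² + 4*Y) + Y) = -6*(Y² + 5*Y) = -30*Y - 6*Y²)
u(I, a) = I + a - 12*I*(5 + 2*I) (u(I, a) = (I + a) - 6*(I + I)*(5 + (I + I)) = (I + a) - 6*2*I*(5 + 2*I) = (I + a) - 12*I*(5 + 2*I) = I + a - 12*I*(5 + 2*I))
k = -7380 (k = 3*(((5 - 59*4 - 24*4²)*2)*(-2*(2 - 3))) = 3*(((5 - 236 - 24*16)*2)*(-2*(-1))) = 3*(((5 - 236 - 384)*2)*2) = 3*(-615*2*2) = 3*(-1230*2) = 3*(-2460) = -7380)
k⁴ = (-7380)⁴ = 2966370867360000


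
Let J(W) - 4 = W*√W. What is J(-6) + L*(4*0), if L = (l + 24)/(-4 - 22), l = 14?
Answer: 4 - 6*I*√6 ≈ 4.0 - 14.697*I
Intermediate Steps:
J(W) = 4 + W^(3/2) (J(W) = 4 + W*√W = 4 + W^(3/2))
L = -19/13 (L = (14 + 24)/(-4 - 22) = 38/(-26) = 38*(-1/26) = -19/13 ≈ -1.4615)
J(-6) + L*(4*0) = (4 + (-6)^(3/2)) - 76*0/13 = (4 - 6*I*√6) - 19/13*0 = (4 - 6*I*√6) + 0 = 4 - 6*I*√6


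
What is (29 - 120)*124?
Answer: -11284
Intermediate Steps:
(29 - 120)*124 = -91*124 = -11284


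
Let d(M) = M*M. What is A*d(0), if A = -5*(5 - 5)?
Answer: 0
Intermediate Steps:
A = 0 (A = -5*0 = 0)
d(M) = M**2
A*d(0) = 0*0**2 = 0*0 = 0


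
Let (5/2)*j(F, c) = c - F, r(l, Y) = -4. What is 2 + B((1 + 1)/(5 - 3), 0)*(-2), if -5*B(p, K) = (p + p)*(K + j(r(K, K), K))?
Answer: 82/25 ≈ 3.2800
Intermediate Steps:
j(F, c) = -2*F/5 + 2*c/5 (j(F, c) = 2*(c - F)/5 = -2*F/5 + 2*c/5)
B(p, K) = -2*p*(8/5 + 7*K/5)/5 (B(p, K) = -(p + p)*(K + (-⅖*(-4) + 2*K/5))/5 = -2*p*(K + (8/5 + 2*K/5))/5 = -2*p*(8/5 + 7*K/5)/5)
2 + B((1 + 1)/(5 - 3), 0)*(-2) = 2 - 2*(1 + 1)/(5 - 3)*(8 + 7*0)/25*(-2) = 2 - 2*2/2*(8 + 0)/25*(-2) = 2 - 2/25*2*(½)*8*(-2) = 2 - 2/25*1*8*(-2) = 2 - 16/25*(-2) = 2 + 32/25 = 82/25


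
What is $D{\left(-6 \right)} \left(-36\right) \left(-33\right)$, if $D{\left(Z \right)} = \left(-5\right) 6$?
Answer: $-35640$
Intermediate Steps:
$D{\left(Z \right)} = -30$
$D{\left(-6 \right)} \left(-36\right) \left(-33\right) = \left(-30\right) \left(-36\right) \left(-33\right) = 1080 \left(-33\right) = -35640$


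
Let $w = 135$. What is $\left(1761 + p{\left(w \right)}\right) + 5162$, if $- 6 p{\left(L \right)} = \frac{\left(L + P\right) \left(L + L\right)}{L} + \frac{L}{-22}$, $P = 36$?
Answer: $\frac{302149}{44} \approx 6867.0$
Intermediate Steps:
$p{\left(L \right)} = -12 - \frac{43 L}{132}$ ($p{\left(L \right)} = - \frac{\frac{\left(L + 36\right) \left(L + L\right)}{L} + \frac{L}{-22}}{6} = - \frac{\frac{\left(36 + L\right) 2 L}{L} + L \left(- \frac{1}{22}\right)}{6} = - \frac{\frac{2 L \left(36 + L\right)}{L} - \frac{L}{22}}{6} = - \frac{\left(72 + 2 L\right) - \frac{L}{22}}{6} = - \frac{72 + \frac{43 L}{22}}{6} = -12 - \frac{43 L}{132}$)
$\left(1761 + p{\left(w \right)}\right) + 5162 = \left(1761 - \frac{2463}{44}\right) + 5162 = \frac{75021}{44} + 5162 = \frac{302149}{44}$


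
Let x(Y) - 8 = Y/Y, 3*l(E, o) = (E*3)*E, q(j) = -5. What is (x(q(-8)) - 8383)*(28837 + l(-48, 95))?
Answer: -260774734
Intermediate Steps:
l(E, o) = E² (l(E, o) = ((E*3)*E)/3 = ((3*E)*E)/3 = (3*E²)/3 = E²)
x(Y) = 9 (x(Y) = 8 + Y/Y = 8 + 1 = 9)
(x(q(-8)) - 8383)*(28837 + l(-48, 95)) = (9 - 8383)*(28837 + (-48)²) = -8374*(28837 + 2304) = -8374*31141 = -260774734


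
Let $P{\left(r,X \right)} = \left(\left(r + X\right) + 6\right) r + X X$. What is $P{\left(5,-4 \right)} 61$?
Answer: $3111$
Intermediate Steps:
$P{\left(r,X \right)} = X^{2} + r \left(6 + X + r\right)$ ($P{\left(r,X \right)} = \left(\left(X + r\right) + 6\right) r + X^{2} = \left(6 + X + r\right) r + X^{2} = r \left(6 + X + r\right) + X^{2} = X^{2} + r \left(6 + X + r\right)$)
$P{\left(5,-4 \right)} 61 = \left(\left(-4\right)^{2} + 5^{2} + 6 \cdot 5 - 20\right) 61 = \left(16 + 25 + 30 - 20\right) 61 = 51 \cdot 61 = 3111$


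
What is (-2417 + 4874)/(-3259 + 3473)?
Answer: 2457/214 ≈ 11.481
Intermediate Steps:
(-2417 + 4874)/(-3259 + 3473) = 2457/214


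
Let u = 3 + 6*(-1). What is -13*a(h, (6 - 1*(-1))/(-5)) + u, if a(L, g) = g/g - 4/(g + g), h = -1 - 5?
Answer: -242/7 ≈ -34.571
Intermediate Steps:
h = -6
u = -3 (u = 3 - 6 = -3)
a(L, g) = 1 - 2/g (a(L, g) = 1 - 4*1/(2*g) = 1 - 2/g)
-13*a(h, (6 - 1*(-1))/(-5)) + u = -13*(-2 + (6 - 1*(-1))/(-5))/((6 - 1*(-1))/(-5)) - 3 = -13*(-2 + (6 + 1)*(-⅕))/((6 + 1)*(-⅕)) - 3 = -13*(-2 + 7*(-⅕))/(7*(-⅕)) - 3 = -13*(-2 - 7/5)/(-7/5) - 3 = -(-65)*(-17)/(7*5) - 3 = -13*17/7 - 3 = -221/7 - 3 = -242/7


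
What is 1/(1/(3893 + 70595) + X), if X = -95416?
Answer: -74488/7107347007 ≈ -1.0480e-5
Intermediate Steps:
1/(1/(3893 + 70595) + X) = 1/(1/(3893 + 70595) - 95416) = 1/(1/74488 - 95416) = 1/(-7107347007/74488) = -74488/7107347007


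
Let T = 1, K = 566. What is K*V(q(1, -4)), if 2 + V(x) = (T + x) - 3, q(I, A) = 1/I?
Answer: -1698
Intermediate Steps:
V(x) = -4 + x (V(x) = -2 + ((1 + x) - 3) = -2 + (-2 + x) = -4 + x)
K*V(q(1, -4)) = 566*(-4 + 1/1) = 566*(-4 + 1) = 566*(-3) = -1698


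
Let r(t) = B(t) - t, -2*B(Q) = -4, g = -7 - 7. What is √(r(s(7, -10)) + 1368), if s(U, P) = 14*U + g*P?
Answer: 2*√283 ≈ 33.645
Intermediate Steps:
g = -14
B(Q) = 2 (B(Q) = -½*(-4) = 2)
s(U, P) = -14*P + 14*U (s(U, P) = 14*U - 14*P = -14*P + 14*U)
r(t) = 2 - t
√(r(s(7, -10)) + 1368) = √((2 - (-14*(-10) + 14*7)) + 1368) = √((2 - (140 + 98)) + 1368) = √((2 - 1*238) + 1368) = √((2 - 238) + 1368) = √(-236 + 1368) = √1132 = 2*√283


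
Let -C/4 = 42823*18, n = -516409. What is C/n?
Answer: 181368/30377 ≈ 5.9706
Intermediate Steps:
C = -3083256 (C = -171292*18 = -4*770814 = -3083256)
C/n = -3083256/(-516409) = -3083256*(-1/516409) = 181368/30377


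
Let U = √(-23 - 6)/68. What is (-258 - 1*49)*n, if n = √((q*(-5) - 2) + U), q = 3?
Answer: -307*√(-19652 + 17*I*√29)/34 ≈ -2.9483 - 1265.8*I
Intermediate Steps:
U = I*√29/68 (U = √(-29)*(1/68) = (I*√29)*(1/68) = I*√29/68 ≈ 0.079194*I)
n = √(-17 + I*√29/68) (n = √((3*(-5) - 2) + I*√29/68) = √((-15 - 2) + I*√29/68) = √(-17 + I*√29/68) ≈ 0.009604 + 4.1231*I)
(-258 - 1*49)*n = (-258 - 1*49)*(√(-19652 + 17*I*√29)/34) = (-258 - 49)*(√(-19652 + 17*I*√29)/34) = -307*√(-19652 + 17*I*√29)/34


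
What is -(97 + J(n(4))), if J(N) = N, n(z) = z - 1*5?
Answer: -96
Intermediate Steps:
n(z) = -5 + z (n(z) = z - 5 = -5 + z)
-(97 + J(n(4))) = -(97 + (-5 + 4)) = -(97 - 1) = -1*96 = -96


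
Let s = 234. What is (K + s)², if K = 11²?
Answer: 126025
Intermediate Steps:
K = 121
(K + s)² = (121 + 234)² = 355² = 126025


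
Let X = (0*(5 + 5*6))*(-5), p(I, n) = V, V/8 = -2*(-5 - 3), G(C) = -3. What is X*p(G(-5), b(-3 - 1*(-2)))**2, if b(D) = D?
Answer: 0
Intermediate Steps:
V = 128 (V = 8*(-2*(-5 - 3)) = 8*(-2*(-8)) = 8*16 = 128)
p(I, n) = 128
X = 0 (X = (0*(5 + 30))*(-5) = (0*35)*(-5) = 0*(-5) = 0)
X*p(G(-5), b(-3 - 1*(-2)))**2 = 0*128**2 = 0*16384 = 0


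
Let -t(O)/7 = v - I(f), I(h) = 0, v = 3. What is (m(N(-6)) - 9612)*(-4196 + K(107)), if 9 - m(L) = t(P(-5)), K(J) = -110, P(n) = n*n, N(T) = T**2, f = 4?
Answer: 41260092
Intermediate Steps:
P(n) = n**2
t(O) = -21 (t(O) = -7*(3 - 1*0) = -7*(3 + 0) = -7*3 = -21)
m(L) = 30 (m(L) = 9 - 1*(-21) = 9 + 21 = 30)
(m(N(-6)) - 9612)*(-4196 + K(107)) = (30 - 9612)*(-4196 - 110) = -9582*(-4306) = 41260092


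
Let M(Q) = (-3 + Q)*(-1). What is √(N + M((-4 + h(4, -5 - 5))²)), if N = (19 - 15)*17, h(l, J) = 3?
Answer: √70 ≈ 8.3666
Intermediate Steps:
N = 68 (N = 4*17 = 68)
M(Q) = 3 - Q
√(N + M((-4 + h(4, -5 - 5))²)) = √(68 + (3 - (-4 + 3)²)) = √(68 + (3 - 1*(-1)²)) = √(68 + (3 - 1*1)) = √(68 + (3 - 1)) = √(68 + 2) = √70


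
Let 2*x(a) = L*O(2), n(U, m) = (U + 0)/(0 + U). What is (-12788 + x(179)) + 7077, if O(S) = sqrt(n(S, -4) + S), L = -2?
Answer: -5711 - sqrt(3) ≈ -5712.7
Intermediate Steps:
n(U, m) = 1 (n(U, m) = U/U = 1)
O(S) = sqrt(1 + S)
x(a) = -sqrt(3) (x(a) = (-2*sqrt(1 + 2))/2 = (-2*sqrt(3))/2 = -sqrt(3))
(-12788 + x(179)) + 7077 = (-12788 - sqrt(3)) + 7077 = -5711 - sqrt(3)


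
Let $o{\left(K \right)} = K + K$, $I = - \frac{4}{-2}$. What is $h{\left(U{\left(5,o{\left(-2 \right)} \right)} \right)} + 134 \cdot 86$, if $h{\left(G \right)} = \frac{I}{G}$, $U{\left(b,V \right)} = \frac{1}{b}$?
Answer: $11534$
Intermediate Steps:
$I = 2$ ($I = \left(-4\right) \left(- \frac{1}{2}\right) = 2$)
$o{\left(K \right)} = 2 K$
$h{\left(G \right)} = \frac{2}{G}$
$h{\left(U{\left(5,o{\left(-2 \right)} \right)} \right)} + 134 \cdot 86 = \frac{2}{\frac{1}{5}} + 134 \cdot 86 = 2 \frac{1}{\frac{1}{5}} + 11524 = 2 \cdot 5 + 11524 = 10 + 11524 = 11534$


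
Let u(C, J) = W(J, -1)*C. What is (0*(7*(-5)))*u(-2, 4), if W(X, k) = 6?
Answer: 0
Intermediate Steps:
u(C, J) = 6*C
(0*(7*(-5)))*u(-2, 4) = (0*(7*(-5)))*(6*(-2)) = (0*(-35))*(-12) = 0*(-12) = 0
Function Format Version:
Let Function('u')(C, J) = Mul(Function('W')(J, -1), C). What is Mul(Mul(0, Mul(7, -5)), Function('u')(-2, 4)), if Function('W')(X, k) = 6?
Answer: 0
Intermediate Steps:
Function('u')(C, J) = Mul(6, C)
Mul(Mul(0, Mul(7, -5)), Function('u')(-2, 4)) = Mul(Mul(0, Mul(7, -5)), Mul(6, -2)) = Mul(Mul(0, -35), -12) = Mul(0, -12) = 0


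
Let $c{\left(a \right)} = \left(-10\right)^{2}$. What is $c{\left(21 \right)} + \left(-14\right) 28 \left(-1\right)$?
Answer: $492$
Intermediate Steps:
$c{\left(a \right)} = 100$
$c{\left(21 \right)} + \left(-14\right) 28 \left(-1\right) = 100 + \left(-14\right) 28 \left(-1\right) = 100 - -392 = 100 + 392 = 492$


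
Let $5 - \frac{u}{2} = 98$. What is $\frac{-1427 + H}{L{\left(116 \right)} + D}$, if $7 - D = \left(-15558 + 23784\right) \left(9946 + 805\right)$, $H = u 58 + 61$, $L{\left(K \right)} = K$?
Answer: $\frac{12154}{88437603} \approx 0.00013743$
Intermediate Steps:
$u = -186$ ($u = 10 - 196 = -186$)
$H = -10727$ ($H = \left(-186\right) 58 + 61 = -10788 + 61 = -10727$)
$D = -88437719$ ($D = 7 - \left(-15558 + 23784\right) \left(9946 + 805\right) = 7 - 8226 \cdot 10751 = 7 - 88437726 = -88437719$)
$\frac{-1427 + H}{L{\left(116 \right)} + D} = \frac{-1427 - 10727}{116 - 88437719} = - \frac{12154}{-88437603} = \left(-12154\right) \left(- \frac{1}{88437603}\right) = \frac{12154}{88437603}$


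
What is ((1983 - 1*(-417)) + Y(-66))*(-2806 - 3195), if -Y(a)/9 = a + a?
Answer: -21531588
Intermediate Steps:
Y(a) = -18*a (Y(a) = -9*(a + a) = -18*a)
((1983 - 1*(-417)) + Y(-66))*(-2806 - 3195) = ((1983 - 1*(-417)) - 18*(-66))*(-2806 - 3195) = ((1983 + 417) + 1188)*(-6001) = (2400 + 1188)*(-6001) = 3588*(-6001) = -21531588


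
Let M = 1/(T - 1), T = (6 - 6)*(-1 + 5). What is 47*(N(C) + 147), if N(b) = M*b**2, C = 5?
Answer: 5734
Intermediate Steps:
T = 0 (T = 0*4 = 0)
M = -1 (M = 1/(0 - 1) = 1/(-1) = -1)
N(b) = -b**2
47*(N(C) + 147) = 47*(-1*5**2 + 147) = 47*(-1*25 + 147) = 47*(-25 + 147) = 47*122 = 5734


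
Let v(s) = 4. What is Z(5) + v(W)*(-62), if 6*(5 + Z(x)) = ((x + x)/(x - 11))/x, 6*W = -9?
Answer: -4555/18 ≈ -253.06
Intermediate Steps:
W = -3/2 (W = (1/6)*(-9) = -3/2 ≈ -1.5000)
Z(x) = -5 + 1/(3*(-11 + x)) (Z(x) = -5 + (((x + x)/(x - 11))/x)/6 = -5 + (((2*x)/(-11 + x))/x)/6 = -5 + ((2*x/(-11 + x))/x)/6 = -5 + (2/(-11 + x))/6 = -5 + 1/(3*(-11 + x)))
Z(5) + v(W)*(-62) = (166 - 15*5)/(3*(-11 + 5)) + 4*(-62) = (1/3)*(166 - 75)/(-6) - 248 = (1/3)*(-1/6)*91 - 248 = -91/18 - 248 = -4555/18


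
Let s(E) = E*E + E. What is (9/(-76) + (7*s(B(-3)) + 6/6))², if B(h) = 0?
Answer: 4489/5776 ≈ 0.77718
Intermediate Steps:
s(E) = E + E² (s(E) = E² + E = E + E²)
(9/(-76) + (7*s(B(-3)) + 6/6))² = (9/(-76) + (7*(0*(1 + 0)) + 6/6))² = (9*(-1/76) + (7*(0*1) + 6*(⅙)))² = (-9/76 + (7*0 + 1))² = (-9/76 + (0 + 1))² = (-9/76 + 1)² = (67/76)² = 4489/5776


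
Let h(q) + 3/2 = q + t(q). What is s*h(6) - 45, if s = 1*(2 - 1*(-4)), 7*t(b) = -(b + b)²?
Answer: -990/7 ≈ -141.43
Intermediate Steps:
t(b) = -4*b²/7 (t(b) = (-(b + b)²)/7 = (-(2*b)²)/7 = (-4*b²)/7 = -4*b²/7)
s = 6 (s = 1*(2 + 4) = 1*6 = 6)
h(q) = -3/2 + q - 4*q²/7 (h(q) = -3/2 + (q - 4*q²/7) = -3/2 + q - 4*q²/7)
s*h(6) - 45 = 6*(-3/2 + 6 - 4/7*6²) - 45 = 6*(-3/2 + 6 - 4/7*36) - 45 = 6*(-3/2 + 6 - 144/7) - 45 = 6*(-225/14) - 45 = -675/7 - 45 = -990/7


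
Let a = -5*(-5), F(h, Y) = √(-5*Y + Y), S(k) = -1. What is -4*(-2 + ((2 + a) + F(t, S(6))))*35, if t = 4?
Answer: -3780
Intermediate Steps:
F(h, Y) = 2*√(-Y) (F(h, Y) = √(-4*Y) = 2*√(-Y))
a = 25
-4*(-2 + ((2 + a) + F(t, S(6))))*35 = -4*(-2 + ((2 + 25) + 2*√(-1*(-1))))*35 = -4*(-2 + (27 + 2*√1))*35 = -4*(-2 + (27 + 2*1))*35 = -4*(-2 + (27 + 2))*35 = -4*(-2 + 29)*35 = -4*27*35 = -108*35 = -3780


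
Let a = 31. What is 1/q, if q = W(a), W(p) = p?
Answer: 1/31 ≈ 0.032258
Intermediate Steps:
q = 31
1/q = 1/31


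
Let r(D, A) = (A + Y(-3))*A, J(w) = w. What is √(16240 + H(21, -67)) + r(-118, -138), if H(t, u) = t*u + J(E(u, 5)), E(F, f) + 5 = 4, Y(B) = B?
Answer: 19458 + 12*√103 ≈ 19580.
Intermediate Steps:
E(F, f) = -1 (E(F, f) = -5 + 4 = -1)
r(D, A) = A*(-3 + A) (r(D, A) = (A - 3)*A = (-3 + A)*A = A*(-3 + A))
H(t, u) = -1 + t*u (H(t, u) = t*u - 1 = -1 + t*u)
√(16240 + H(21, -67)) + r(-118, -138) = √(16240 + (-1 + 21*(-67))) - 138*(-3 - 138) = √(16240 + (-1 - 1407)) - 138*(-141) = √(16240 - 1408) + 19458 = √14832 + 19458 = 12*√103 + 19458 = 19458 + 12*√103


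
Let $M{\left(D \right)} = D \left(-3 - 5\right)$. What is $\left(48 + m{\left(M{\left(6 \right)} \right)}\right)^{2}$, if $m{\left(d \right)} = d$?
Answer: $0$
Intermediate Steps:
$M{\left(D \right)} = - 8 D$ ($M{\left(D \right)} = D \left(-8\right) = - 8 D$)
$\left(48 + m{\left(M{\left(6 \right)} \right)}\right)^{2} = \left(48 - 48\right)^{2} = 0^{2} = 0$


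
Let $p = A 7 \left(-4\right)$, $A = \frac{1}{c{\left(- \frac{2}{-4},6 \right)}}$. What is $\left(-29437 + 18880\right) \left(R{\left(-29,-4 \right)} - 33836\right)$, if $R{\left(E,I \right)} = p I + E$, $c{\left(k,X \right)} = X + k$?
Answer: $\frac{4645301697}{13} \approx 3.5733 \cdot 10^{8}$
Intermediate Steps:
$A = \frac{2}{13}$ ($A = \frac{1}{6 - \frac{2}{-4}} = \frac{1}{6 - - \frac{1}{2}} = \frac{1}{6 + \frac{1}{2}} = \frac{1}{\frac{13}{2}} = \frac{2}{13} \approx 0.15385$)
$p = - \frac{56}{13}$ ($p = \frac{2}{13} \cdot 7 \left(-4\right) = \frac{14}{13} \left(-4\right) = - \frac{56}{13} \approx -4.3077$)
$R{\left(E,I \right)} = E - \frac{56 I}{13}$ ($R{\left(E,I \right)} = - \frac{56 I}{13} + E = E - \frac{56 I}{13}$)
$\left(-29437 + 18880\right) \left(R{\left(-29,-4 \right)} - 33836\right) = \left(-29437 + 18880\right) \left(\left(-29 - - \frac{224}{13}\right) - 33836\right) = - 10557 \left(\left(-29 + \frac{224}{13}\right) - 33836\right) = - 10557 \left(- \frac{153}{13} - 33836\right) = \left(-10557\right) \left(- \frac{440021}{13}\right) = \frac{4645301697}{13}$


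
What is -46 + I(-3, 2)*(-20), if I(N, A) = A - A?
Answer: -46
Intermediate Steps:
I(N, A) = 0
-46 + I(-3, 2)*(-20) = -46 + 0*(-20) = -46 + 0 = -46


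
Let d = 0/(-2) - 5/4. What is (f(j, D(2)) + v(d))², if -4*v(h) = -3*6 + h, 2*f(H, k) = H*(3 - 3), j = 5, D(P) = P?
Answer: 5929/256 ≈ 23.160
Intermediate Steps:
f(H, k) = 0 (f(H, k) = (H*(3 - 3))/2 = (H*0)/2 = (½)*0 = 0)
d = -5/4 (d = 0*(-½) - 5*¼ = 0 - 5/4 = -5/4 ≈ -1.2500)
v(h) = 9/2 - h/4 (v(h) = -(-3*6 + h)/4 = -(-18 + h)/4 = 9/2 - h/4)
(f(j, D(2)) + v(d))² = (0 + (9/2 - ¼*(-5/4)))² = (0 + (9/2 + 5/16))² = (0 + 77/16)² = (77/16)² = 5929/256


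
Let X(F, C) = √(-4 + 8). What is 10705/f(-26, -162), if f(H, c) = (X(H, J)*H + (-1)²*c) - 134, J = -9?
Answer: -10705/348 ≈ -30.762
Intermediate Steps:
X(F, C) = 2 (X(F, C) = √4 = 2)
f(H, c) = -134 + c + 2*H (f(H, c) = (2*H + (-1)²*c) - 134 = (2*H + 1*c) - 134 = (2*H + c) - 134 = (c + 2*H) - 134 = -134 + c + 2*H)
10705/f(-26, -162) = 10705/(-134 - 162 + 2*(-26)) = 10705/(-134 - 162 - 52) = 10705/(-348) = 10705*(-1/348) = -10705/348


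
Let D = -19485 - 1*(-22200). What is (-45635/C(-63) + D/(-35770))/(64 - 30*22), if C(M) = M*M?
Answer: 958099/49338072 ≈ 0.019419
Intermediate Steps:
C(M) = M**2
D = 2715 (D = -19485 + 22200 = 2715)
(-45635/C(-63) + D/(-35770))/(64 - 30*22) = (-45635/((-63)**2) + 2715/(-35770))/(64 - 30*22) = (-45635/3969 + 2715*(-1/35770))/(64 - 660) = (-45635*1/3969 - 543/7154)/(-596) = (-45635/3969 - 543/7154)*(-1/596) = -958099/82782*(-1/596) = 958099/49338072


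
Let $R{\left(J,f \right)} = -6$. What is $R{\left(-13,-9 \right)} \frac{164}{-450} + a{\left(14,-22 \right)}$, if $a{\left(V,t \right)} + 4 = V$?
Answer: $\frac{914}{75} \approx 12.187$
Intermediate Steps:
$a{\left(V,t \right)} = -4 + V$
$R{\left(-13,-9 \right)} \frac{164}{-450} + a{\left(14,-22 \right)} = - 6 \frac{164}{-450} + \left(-4 + 14\right) = - 6 \cdot 164 \left(- \frac{1}{450}\right) + 10 = \left(-6\right) \left(- \frac{82}{225}\right) + 10 = \frac{164}{75} + 10 = \frac{914}{75}$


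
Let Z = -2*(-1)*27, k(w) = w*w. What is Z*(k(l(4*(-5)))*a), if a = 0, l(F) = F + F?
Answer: 0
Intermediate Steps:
l(F) = 2*F
k(w) = w²
Z = 54 (Z = 2*27 = 54)
Z*(k(l(4*(-5)))*a) = 54*((2*(4*(-5)))²*0) = 54*((2*(-20))²*0) = 54*((-40)²*0) = 54*(1600*0) = 54*0 = 0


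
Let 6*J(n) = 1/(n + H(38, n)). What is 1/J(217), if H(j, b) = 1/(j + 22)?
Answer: 13021/10 ≈ 1302.1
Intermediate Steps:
H(j, b) = 1/(22 + j)
J(n) = 1/(6*(1/60 + n)) (J(n) = 1/(6*(n + 1/(22 + 38))) = 1/(6*(n + 1/60)) = 1/(6*(1/60 + n)))
1/J(217) = 1/(10/(1 + 60*217)) = 1/(10/(1 + 13020)) = 1/(10/13021) = 13021/10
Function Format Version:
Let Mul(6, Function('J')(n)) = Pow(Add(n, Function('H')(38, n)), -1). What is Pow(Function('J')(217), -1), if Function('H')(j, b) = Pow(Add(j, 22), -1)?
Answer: Rational(13021, 10) ≈ 1302.1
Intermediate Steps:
Function('H')(j, b) = Pow(Add(22, j), -1)
Function('J')(n) = Mul(Rational(1, 6), Pow(Add(Rational(1, 60), n), -1)) (Function('J')(n) = Mul(Rational(1, 6), Pow(Add(n, Pow(Add(22, 38), -1)), -1)) = Mul(Rational(1, 6), Pow(Add(n, Pow(60, -1)), -1)) = Mul(Rational(1, 6), Pow(Add(n, Rational(1, 60)), -1)) = Mul(Rational(1, 6), Pow(Add(Rational(1, 60), n), -1)))
Pow(Function('J')(217), -1) = Pow(Mul(10, Pow(Add(1, Mul(60, 217)), -1)), -1) = Pow(Mul(10, Pow(Add(1, 13020), -1)), -1) = Pow(Mul(10, Pow(13021, -1)), -1) = Pow(Mul(10, Rational(1, 13021)), -1) = Pow(Rational(10, 13021), -1) = Rational(13021, 10)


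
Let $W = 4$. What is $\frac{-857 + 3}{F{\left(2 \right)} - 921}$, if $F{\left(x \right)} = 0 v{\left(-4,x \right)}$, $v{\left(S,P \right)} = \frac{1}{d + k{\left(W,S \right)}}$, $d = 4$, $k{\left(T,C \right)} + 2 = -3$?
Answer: $\frac{854}{921} \approx 0.92725$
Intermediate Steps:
$k{\left(T,C \right)} = -5$ ($k{\left(T,C \right)} = -2 - 3 = -5$)
$v{\left(S,P \right)} = -1$ ($v{\left(S,P \right)} = \frac{1}{4 - 5} = \frac{1}{-1} = -1$)
$F{\left(x \right)} = 0$ ($F{\left(x \right)} = 0 \left(-1\right) = 0$)
$\frac{-857 + 3}{F{\left(2 \right)} - 921} = \frac{-857 + 3}{0 - 921} = - \frac{854}{-921} = \left(-854\right) \left(- \frac{1}{921}\right) = \frac{854}{921}$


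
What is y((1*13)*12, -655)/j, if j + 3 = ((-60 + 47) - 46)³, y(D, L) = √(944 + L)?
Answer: -17/205382 ≈ -8.2773e-5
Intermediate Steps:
j = -205382 (j = -3 + ((-60 + 47) - 46)³ = -3 + (-13 - 46)³ = -3 + (-59)³ = -3 - 205379 = -205382)
y((1*13)*12, -655)/j = √(944 - 655)/(-205382) = √289*(-1/205382) = 17*(-1/205382) = -17/205382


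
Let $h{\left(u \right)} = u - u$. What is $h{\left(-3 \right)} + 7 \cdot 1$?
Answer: $7$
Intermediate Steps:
$h{\left(u \right)} = 0$
$h{\left(-3 \right)} + 7 \cdot 1 = 0 + 7 \cdot 1 = 0 + 7 = 7$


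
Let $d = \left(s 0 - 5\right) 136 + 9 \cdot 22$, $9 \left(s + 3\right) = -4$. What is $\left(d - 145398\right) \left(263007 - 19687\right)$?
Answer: $-35495521600$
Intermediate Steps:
$s = - \frac{31}{9}$ ($s = -3 + \frac{1}{9} \left(-4\right) = -3 - \frac{4}{9} = - \frac{31}{9} \approx -3.4444$)
$d = -482$ ($d = \left(\left(- \frac{31}{9}\right) 0 - 5\right) 136 + 9 \cdot 22 = \left(0 - 5\right) 136 + 198 = \left(-5\right) 136 + 198 = -680 + 198 = -482$)
$\left(d - 145398\right) \left(263007 - 19687\right) = \left(-482 - 145398\right) \left(263007 - 19687\right) = \left(-145880\right) 243320 = -35495521600$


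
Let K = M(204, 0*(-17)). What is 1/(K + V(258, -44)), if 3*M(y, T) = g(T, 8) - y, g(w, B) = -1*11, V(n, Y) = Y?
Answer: -3/347 ≈ -0.0086455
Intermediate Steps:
g(w, B) = -11
M(y, T) = -11/3 - y/3 (M(y, T) = (-11 - y)/3 = -11/3 - y/3)
K = -215/3 (K = -11/3 - ⅓*204 = -11/3 - 68 = -215/3 ≈ -71.667)
1/(K + V(258, -44)) = 1/(-215/3 - 44) = 1/(-347/3) = -3/347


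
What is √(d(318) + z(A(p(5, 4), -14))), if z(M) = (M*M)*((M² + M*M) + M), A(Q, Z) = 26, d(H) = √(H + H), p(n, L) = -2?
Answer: √(931528 + 2*√159) ≈ 965.17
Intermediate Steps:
d(H) = √2*√H (d(H) = √(2*H) = √2*√H)
z(M) = M²*(M + 2*M²) (z(M) = M²*((M² + M²) + M) = M²*(2*M² + M) = M²*(M + 2*M²))
√(d(318) + z(A(p(5, 4), -14))) = √(√2*√318 + 26³*(1 + 2*26)) = √(2*√159 + 17576*(1 + 52)) = √(2*√159 + 17576*53) = √(2*√159 + 931528) = √(931528 + 2*√159)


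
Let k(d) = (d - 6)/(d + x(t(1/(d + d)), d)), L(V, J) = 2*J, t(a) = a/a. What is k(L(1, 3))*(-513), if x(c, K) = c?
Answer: 0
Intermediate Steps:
t(a) = 1
k(d) = (-6 + d)/(1 + d) (k(d) = (d - 6)/(d + 1) = (-6 + d)/(1 + d))
k(L(1, 3))*(-513) = ((-6 + 2*3)/(1 + 2*3))*(-513) = ((-6 + 6)/(1 + 6))*(-513) = (0/7)*(-513) = ((⅐)*0)*(-513) = 0*(-513) = 0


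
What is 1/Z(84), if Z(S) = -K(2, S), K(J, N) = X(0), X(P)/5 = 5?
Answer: -1/25 ≈ -0.040000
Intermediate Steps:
X(P) = 25 (X(P) = 5*5 = 25)
K(J, N) = 25
Z(S) = -25 (Z(S) = -1*25 = -25)
1/Z(84) = 1/(-25) = -1/25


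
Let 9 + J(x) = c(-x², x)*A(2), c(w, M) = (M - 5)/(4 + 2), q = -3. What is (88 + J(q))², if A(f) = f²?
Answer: 48841/9 ≈ 5426.8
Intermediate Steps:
c(w, M) = -⅚ + M/6 (c(w, M) = (-5 + M)/6 = (-5 + M)*(⅙) = -⅚ + M/6)
J(x) = -37/3 + 2*x/3 (J(x) = -9 + (-⅚ + x/6)*2² = -9 + (-⅚ + x/6)*4 = -9 + (-10/3 + 2*x/3) = -37/3 + 2*x/3)
(88 + J(q))² = (88 + (-37/3 + (⅔)*(-3)))² = (88 + (-37/3 - 2))² = (88 - 43/3)² = (221/3)² = 48841/9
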